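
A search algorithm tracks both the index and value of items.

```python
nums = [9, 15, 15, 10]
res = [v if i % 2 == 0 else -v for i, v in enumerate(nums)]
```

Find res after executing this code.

Step 1: For each (i, v), keep v if i is even, negate if odd:
  i=0 (even): keep 9
  i=1 (odd): negate to -15
  i=2 (even): keep 15
  i=3 (odd): negate to -10
Therefore res = [9, -15, 15, -10].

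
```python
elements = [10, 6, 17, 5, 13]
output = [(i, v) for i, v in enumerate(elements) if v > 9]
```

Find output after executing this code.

Step 1: Filter enumerate([10, 6, 17, 5, 13]) keeping v > 9:
  (0, 10): 10 > 9, included
  (1, 6): 6 <= 9, excluded
  (2, 17): 17 > 9, included
  (3, 5): 5 <= 9, excluded
  (4, 13): 13 > 9, included
Therefore output = [(0, 10), (2, 17), (4, 13)].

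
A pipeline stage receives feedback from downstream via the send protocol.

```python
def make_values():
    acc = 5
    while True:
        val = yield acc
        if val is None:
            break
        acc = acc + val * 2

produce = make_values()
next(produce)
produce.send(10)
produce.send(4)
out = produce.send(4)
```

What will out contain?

Step 1: next() -> yield acc=5.
Step 2: send(10) -> val=10, acc = 5 + 10*2 = 25, yield 25.
Step 3: send(4) -> val=4, acc = 25 + 4*2 = 33, yield 33.
Step 4: send(4) -> val=4, acc = 33 + 4*2 = 41, yield 41.
Therefore out = 41.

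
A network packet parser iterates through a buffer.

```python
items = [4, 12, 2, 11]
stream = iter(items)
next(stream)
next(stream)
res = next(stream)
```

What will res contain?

Step 1: Create iterator over [4, 12, 2, 11].
Step 2: next() consumes 4.
Step 3: next() consumes 12.
Step 4: next() returns 2.
Therefore res = 2.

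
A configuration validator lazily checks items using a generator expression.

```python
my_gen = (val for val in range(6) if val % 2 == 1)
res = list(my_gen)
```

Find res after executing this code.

Step 1: Filter range(6) keeping only odd values:
  val=0: even, excluded
  val=1: odd, included
  val=2: even, excluded
  val=3: odd, included
  val=4: even, excluded
  val=5: odd, included
Therefore res = [1, 3, 5].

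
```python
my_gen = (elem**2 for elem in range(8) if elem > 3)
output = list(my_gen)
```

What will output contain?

Step 1: For range(8), keep elem > 3, then square:
  elem=0: 0 <= 3, excluded
  elem=1: 1 <= 3, excluded
  elem=2: 2 <= 3, excluded
  elem=3: 3 <= 3, excluded
  elem=4: 4 > 3, yield 4**2 = 16
  elem=5: 5 > 3, yield 5**2 = 25
  elem=6: 6 > 3, yield 6**2 = 36
  elem=7: 7 > 3, yield 7**2 = 49
Therefore output = [16, 25, 36, 49].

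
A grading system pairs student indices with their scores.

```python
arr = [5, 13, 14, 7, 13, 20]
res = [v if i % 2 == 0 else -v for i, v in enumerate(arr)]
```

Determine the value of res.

Step 1: For each (i, v), keep v if i is even, negate if odd:
  i=0 (even): keep 5
  i=1 (odd): negate to -13
  i=2 (even): keep 14
  i=3 (odd): negate to -7
  i=4 (even): keep 13
  i=5 (odd): negate to -20
Therefore res = [5, -13, 14, -7, 13, -20].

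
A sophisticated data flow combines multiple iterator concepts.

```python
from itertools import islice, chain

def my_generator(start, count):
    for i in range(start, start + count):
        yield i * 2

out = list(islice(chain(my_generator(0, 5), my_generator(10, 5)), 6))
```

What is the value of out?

Step 1: my_generator(0, 5) yields [0, 2, 4, 6, 8].
Step 2: my_generator(10, 5) yields [20, 22, 24, 26, 28].
Step 3: chain concatenates: [0, 2, 4, 6, 8, 20, 22, 24, 26, 28].
Step 4: islice takes first 6: [0, 2, 4, 6, 8, 20].
Therefore out = [0, 2, 4, 6, 8, 20].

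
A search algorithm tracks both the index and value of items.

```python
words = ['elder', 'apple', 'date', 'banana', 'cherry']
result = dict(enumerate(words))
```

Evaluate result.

Step 1: enumerate pairs indices with words:
  0 -> 'elder'
  1 -> 'apple'
  2 -> 'date'
  3 -> 'banana'
  4 -> 'cherry'
Therefore result = {0: 'elder', 1: 'apple', 2: 'date', 3: 'banana', 4: 'cherry'}.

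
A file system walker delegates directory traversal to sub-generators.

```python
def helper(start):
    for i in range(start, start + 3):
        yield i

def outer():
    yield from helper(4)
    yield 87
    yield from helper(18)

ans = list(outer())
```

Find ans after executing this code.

Step 1: outer() delegates to helper(4):
  yield 4
  yield 5
  yield 6
Step 2: yield 87
Step 3: Delegates to helper(18):
  yield 18
  yield 19
  yield 20
Therefore ans = [4, 5, 6, 87, 18, 19, 20].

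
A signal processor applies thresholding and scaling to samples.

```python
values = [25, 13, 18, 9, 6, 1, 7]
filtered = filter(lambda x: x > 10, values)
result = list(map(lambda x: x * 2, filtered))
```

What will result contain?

Step 1: Filter values for elements > 10:
  25: kept
  13: kept
  18: kept
  9: removed
  6: removed
  1: removed
  7: removed
Step 2: Map x * 2 on filtered [25, 13, 18]:
  25 -> 50
  13 -> 26
  18 -> 36
Therefore result = [50, 26, 36].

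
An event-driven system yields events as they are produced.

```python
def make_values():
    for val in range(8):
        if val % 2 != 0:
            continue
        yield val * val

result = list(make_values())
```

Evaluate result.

Step 1: Only yield val**2 when val is divisible by 2:
  val=0: 0 % 2 == 0, yield 0**2 = 0
  val=2: 2 % 2 == 0, yield 2**2 = 4
  val=4: 4 % 2 == 0, yield 4**2 = 16
  val=6: 6 % 2 == 0, yield 6**2 = 36
Therefore result = [0, 4, 16, 36].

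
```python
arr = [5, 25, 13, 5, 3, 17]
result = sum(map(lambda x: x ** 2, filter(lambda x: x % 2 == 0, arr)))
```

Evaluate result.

Step 1: Filter even numbers from [5, 25, 13, 5, 3, 17]: []
Step 2: Square each: []
Step 3: Sum = 0.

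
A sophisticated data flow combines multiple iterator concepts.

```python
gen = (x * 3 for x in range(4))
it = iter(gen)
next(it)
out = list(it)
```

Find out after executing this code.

Step 1: Generator produces [0, 3, 6, 9].
Step 2: next(it) consumes first element (0).
Step 3: list(it) collects remaining: [3, 6, 9].
Therefore out = [3, 6, 9].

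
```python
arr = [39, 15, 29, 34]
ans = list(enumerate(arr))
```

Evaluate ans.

Step 1: enumerate pairs each element with its index:
  (0, 39)
  (1, 15)
  (2, 29)
  (3, 34)
Therefore ans = [(0, 39), (1, 15), (2, 29), (3, 34)].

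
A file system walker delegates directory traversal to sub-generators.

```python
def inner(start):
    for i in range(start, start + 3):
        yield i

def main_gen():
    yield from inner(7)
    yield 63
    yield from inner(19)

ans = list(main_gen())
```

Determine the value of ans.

Step 1: main_gen() delegates to inner(7):
  yield 7
  yield 8
  yield 9
Step 2: yield 63
Step 3: Delegates to inner(19):
  yield 19
  yield 20
  yield 21
Therefore ans = [7, 8, 9, 63, 19, 20, 21].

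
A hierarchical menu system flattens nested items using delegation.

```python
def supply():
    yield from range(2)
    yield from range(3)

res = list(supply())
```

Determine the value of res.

Step 1: Trace yields in order:
  yield 0
  yield 1
  yield 0
  yield 1
  yield 2
Therefore res = [0, 1, 0, 1, 2].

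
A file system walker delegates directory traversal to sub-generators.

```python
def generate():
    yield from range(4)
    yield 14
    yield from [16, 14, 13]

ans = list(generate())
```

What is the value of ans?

Step 1: Trace yields in order:
  yield 0
  yield 1
  yield 2
  yield 3
  yield 14
  yield 16
  yield 14
  yield 13
Therefore ans = [0, 1, 2, 3, 14, 16, 14, 13].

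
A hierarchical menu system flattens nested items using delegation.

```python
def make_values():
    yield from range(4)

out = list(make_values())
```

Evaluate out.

Step 1: yield from delegates to the iterable, yielding each element.
Step 2: Collected values: [0, 1, 2, 3].
Therefore out = [0, 1, 2, 3].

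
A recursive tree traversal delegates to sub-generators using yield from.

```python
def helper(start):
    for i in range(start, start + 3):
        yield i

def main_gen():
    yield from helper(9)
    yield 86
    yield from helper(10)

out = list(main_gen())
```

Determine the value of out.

Step 1: main_gen() delegates to helper(9):
  yield 9
  yield 10
  yield 11
Step 2: yield 86
Step 3: Delegates to helper(10):
  yield 10
  yield 11
  yield 12
Therefore out = [9, 10, 11, 86, 10, 11, 12].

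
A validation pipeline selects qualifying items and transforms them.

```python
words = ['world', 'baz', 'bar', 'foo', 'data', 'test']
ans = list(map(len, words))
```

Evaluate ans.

Step 1: Map len() to each word:
  'world' -> 5
  'baz' -> 3
  'bar' -> 3
  'foo' -> 3
  'data' -> 4
  'test' -> 4
Therefore ans = [5, 3, 3, 3, 4, 4].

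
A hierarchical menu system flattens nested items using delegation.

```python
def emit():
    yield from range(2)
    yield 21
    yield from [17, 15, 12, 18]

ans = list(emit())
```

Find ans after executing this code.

Step 1: Trace yields in order:
  yield 0
  yield 1
  yield 21
  yield 17
  yield 15
  yield 12
  yield 18
Therefore ans = [0, 1, 21, 17, 15, 12, 18].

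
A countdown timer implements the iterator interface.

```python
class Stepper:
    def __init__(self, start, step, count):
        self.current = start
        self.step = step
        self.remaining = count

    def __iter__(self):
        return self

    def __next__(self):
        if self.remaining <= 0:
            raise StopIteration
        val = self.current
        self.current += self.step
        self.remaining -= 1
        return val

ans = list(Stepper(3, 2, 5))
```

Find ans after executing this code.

Step 1: Stepper starts at 3, increments by 2, for 5 steps:
  Yield 3, then current += 2
  Yield 5, then current += 2
  Yield 7, then current += 2
  Yield 9, then current += 2
  Yield 11, then current += 2
Therefore ans = [3, 5, 7, 9, 11].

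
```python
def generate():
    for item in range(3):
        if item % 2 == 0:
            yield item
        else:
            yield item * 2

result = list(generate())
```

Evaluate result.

Step 1: For each item in range(3), yield item if even, else item*2:
  item=0 (even): yield 0
  item=1 (odd): yield 1*2 = 2
  item=2 (even): yield 2
Therefore result = [0, 2, 2].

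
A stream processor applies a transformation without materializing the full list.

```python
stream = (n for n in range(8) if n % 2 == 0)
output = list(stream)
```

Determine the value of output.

Step 1: Filter range(8) keeping only even values:
  n=0: even, included
  n=1: odd, excluded
  n=2: even, included
  n=3: odd, excluded
  n=4: even, included
  n=5: odd, excluded
  n=6: even, included
  n=7: odd, excluded
Therefore output = [0, 2, 4, 6].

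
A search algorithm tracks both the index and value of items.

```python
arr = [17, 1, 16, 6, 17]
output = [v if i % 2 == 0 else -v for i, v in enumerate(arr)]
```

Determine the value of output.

Step 1: For each (i, v), keep v if i is even, negate if odd:
  i=0 (even): keep 17
  i=1 (odd): negate to -1
  i=2 (even): keep 16
  i=3 (odd): negate to -6
  i=4 (even): keep 17
Therefore output = [17, -1, 16, -6, 17].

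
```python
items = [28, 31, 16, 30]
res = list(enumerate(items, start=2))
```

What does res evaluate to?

Step 1: enumerate with start=2:
  (2, 28)
  (3, 31)
  (4, 16)
  (5, 30)
Therefore res = [(2, 28), (3, 31), (4, 16), (5, 30)].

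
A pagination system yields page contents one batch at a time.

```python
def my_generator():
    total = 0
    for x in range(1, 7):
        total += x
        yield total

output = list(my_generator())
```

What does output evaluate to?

Step 1: Generator accumulates running sum:
  x=1: total = 1, yield 1
  x=2: total = 3, yield 3
  x=3: total = 6, yield 6
  x=4: total = 10, yield 10
  x=5: total = 15, yield 15
  x=6: total = 21, yield 21
Therefore output = [1, 3, 6, 10, 15, 21].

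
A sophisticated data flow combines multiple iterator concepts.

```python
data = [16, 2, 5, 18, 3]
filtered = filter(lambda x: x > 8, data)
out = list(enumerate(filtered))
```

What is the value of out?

Step 1: Filter [16, 2, 5, 18, 3] for > 8: [16, 18].
Step 2: enumerate re-indexes from 0: [(0, 16), (1, 18)].
Therefore out = [(0, 16), (1, 18)].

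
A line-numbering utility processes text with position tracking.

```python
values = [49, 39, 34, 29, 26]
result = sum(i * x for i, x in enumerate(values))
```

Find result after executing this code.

Step 1: Compute i * x for each (i, x) in enumerate([49, 39, 34, 29, 26]):
  i=0, x=49: 0*49 = 0
  i=1, x=39: 1*39 = 39
  i=2, x=34: 2*34 = 68
  i=3, x=29: 3*29 = 87
  i=4, x=26: 4*26 = 104
Step 2: sum = 0 + 39 + 68 + 87 + 104 = 298.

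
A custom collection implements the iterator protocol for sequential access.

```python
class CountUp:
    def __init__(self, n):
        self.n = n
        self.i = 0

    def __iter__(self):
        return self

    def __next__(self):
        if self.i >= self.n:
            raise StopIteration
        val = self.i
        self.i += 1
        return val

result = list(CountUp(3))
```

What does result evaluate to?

Step 1: CountUp(3) creates an iterator counting 0 to 2.
Step 2: list() consumes all values: [0, 1, 2].
Therefore result = [0, 1, 2].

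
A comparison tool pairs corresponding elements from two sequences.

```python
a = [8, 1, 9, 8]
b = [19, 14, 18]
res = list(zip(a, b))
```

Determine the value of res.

Step 1: zip stops at shortest (len(a)=4, len(b)=3):
  Index 0: (8, 19)
  Index 1: (1, 14)
  Index 2: (9, 18)
Step 2: Last element of a (8) has no pair, dropped.
Therefore res = [(8, 19), (1, 14), (9, 18)].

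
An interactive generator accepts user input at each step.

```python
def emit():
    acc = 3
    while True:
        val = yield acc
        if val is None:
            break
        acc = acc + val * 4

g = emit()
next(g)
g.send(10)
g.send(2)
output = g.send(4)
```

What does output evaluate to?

Step 1: next() -> yield acc=3.
Step 2: send(10) -> val=10, acc = 3 + 10*4 = 43, yield 43.
Step 3: send(2) -> val=2, acc = 43 + 2*4 = 51, yield 51.
Step 4: send(4) -> val=4, acc = 51 + 4*4 = 67, yield 67.
Therefore output = 67.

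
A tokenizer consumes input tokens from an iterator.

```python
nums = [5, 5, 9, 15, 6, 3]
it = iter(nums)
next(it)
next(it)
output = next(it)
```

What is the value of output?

Step 1: Create iterator over [5, 5, 9, 15, 6, 3].
Step 2: next() consumes 5.
Step 3: next() consumes 5.
Step 4: next() returns 9.
Therefore output = 9.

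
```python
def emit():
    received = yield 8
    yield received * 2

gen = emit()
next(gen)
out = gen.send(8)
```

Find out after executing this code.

Step 1: next(gen) advances to first yield, producing 8.
Step 2: send(8) resumes, received = 8.
Step 3: yield received * 2 = 8 * 2 = 16.
Therefore out = 16.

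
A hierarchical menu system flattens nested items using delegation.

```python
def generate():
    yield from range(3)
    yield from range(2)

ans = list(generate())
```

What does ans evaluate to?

Step 1: Trace yields in order:
  yield 0
  yield 1
  yield 2
  yield 0
  yield 1
Therefore ans = [0, 1, 2, 0, 1].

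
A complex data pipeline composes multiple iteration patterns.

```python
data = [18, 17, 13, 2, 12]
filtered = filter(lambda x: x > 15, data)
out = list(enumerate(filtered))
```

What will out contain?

Step 1: Filter [18, 17, 13, 2, 12] for > 15: [18, 17].
Step 2: enumerate re-indexes from 0: [(0, 18), (1, 17)].
Therefore out = [(0, 18), (1, 17)].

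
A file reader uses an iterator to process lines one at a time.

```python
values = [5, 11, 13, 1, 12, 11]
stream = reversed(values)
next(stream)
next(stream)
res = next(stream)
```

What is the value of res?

Step 1: reversed([5, 11, 13, 1, 12, 11]) gives iterator: [11, 12, 1, 13, 11, 5].
Step 2: First next() = 11, second next() = 12.
Step 3: Third next() = 1.
Therefore res = 1.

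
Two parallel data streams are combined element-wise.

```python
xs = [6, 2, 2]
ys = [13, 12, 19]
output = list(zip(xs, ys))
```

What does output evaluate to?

Step 1: zip pairs elements at same index:
  Index 0: (6, 13)
  Index 1: (2, 12)
  Index 2: (2, 19)
Therefore output = [(6, 13), (2, 12), (2, 19)].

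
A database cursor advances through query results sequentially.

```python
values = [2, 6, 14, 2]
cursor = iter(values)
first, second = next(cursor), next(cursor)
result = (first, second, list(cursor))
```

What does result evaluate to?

Step 1: Create iterator over [2, 6, 14, 2].
Step 2: first = 2, second = 6.
Step 3: Remaining elements: [14, 2].
Therefore result = (2, 6, [14, 2]).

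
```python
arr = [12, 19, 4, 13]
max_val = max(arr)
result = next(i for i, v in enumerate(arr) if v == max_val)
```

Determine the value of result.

Step 1: max([12, 19, 4, 13]) = 19.
Step 2: Find first index where value == 19:
  Index 0: 12 != 19
  Index 1: 19 == 19, found!
Therefore result = 1.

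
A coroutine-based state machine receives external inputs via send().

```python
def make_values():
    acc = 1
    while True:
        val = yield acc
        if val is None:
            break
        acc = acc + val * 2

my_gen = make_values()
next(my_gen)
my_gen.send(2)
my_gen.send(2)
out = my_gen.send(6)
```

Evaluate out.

Step 1: next() -> yield acc=1.
Step 2: send(2) -> val=2, acc = 1 + 2*2 = 5, yield 5.
Step 3: send(2) -> val=2, acc = 5 + 2*2 = 9, yield 9.
Step 4: send(6) -> val=6, acc = 9 + 6*2 = 21, yield 21.
Therefore out = 21.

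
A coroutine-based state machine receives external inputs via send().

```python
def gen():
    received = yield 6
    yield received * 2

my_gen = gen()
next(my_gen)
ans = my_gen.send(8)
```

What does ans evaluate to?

Step 1: next(my_gen) advances to first yield, producing 6.
Step 2: send(8) resumes, received = 8.
Step 3: yield received * 2 = 8 * 2 = 16.
Therefore ans = 16.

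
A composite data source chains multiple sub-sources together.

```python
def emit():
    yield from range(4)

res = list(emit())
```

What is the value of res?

Step 1: yield from delegates to the iterable, yielding each element.
Step 2: Collected values: [0, 1, 2, 3].
Therefore res = [0, 1, 2, 3].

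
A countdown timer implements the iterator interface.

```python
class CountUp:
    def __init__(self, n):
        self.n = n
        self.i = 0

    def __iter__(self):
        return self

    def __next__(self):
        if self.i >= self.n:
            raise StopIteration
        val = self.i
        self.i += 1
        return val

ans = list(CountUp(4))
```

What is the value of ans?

Step 1: CountUp(4) creates an iterator counting 0 to 3.
Step 2: list() consumes all values: [0, 1, 2, 3].
Therefore ans = [0, 1, 2, 3].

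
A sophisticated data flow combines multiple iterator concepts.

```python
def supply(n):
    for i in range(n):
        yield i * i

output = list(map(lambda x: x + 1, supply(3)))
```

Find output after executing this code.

Step 1: supply(3) yields squares: [0, 1, 4].
Step 2: map adds 1 to each: [1, 2, 5].
Therefore output = [1, 2, 5].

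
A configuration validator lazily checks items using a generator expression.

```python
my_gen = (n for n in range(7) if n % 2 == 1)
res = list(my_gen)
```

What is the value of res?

Step 1: Filter range(7) keeping only odd values:
  n=0: even, excluded
  n=1: odd, included
  n=2: even, excluded
  n=3: odd, included
  n=4: even, excluded
  n=5: odd, included
  n=6: even, excluded
Therefore res = [1, 3, 5].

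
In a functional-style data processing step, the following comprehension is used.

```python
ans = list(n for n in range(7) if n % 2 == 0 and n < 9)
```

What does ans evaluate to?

Step 1: Filter range(7) where n % 2 == 0 and n < 9:
  n=0: both conditions met, included
  n=1: excluded (1 % 2 != 0)
  n=2: both conditions met, included
  n=3: excluded (3 % 2 != 0)
  n=4: both conditions met, included
  n=5: excluded (5 % 2 != 0)
  n=6: both conditions met, included
Therefore ans = [0, 2, 4, 6].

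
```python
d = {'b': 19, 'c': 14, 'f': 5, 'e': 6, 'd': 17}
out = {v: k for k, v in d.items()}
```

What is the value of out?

Step 1: Invert dict (swap keys and values):
  'b': 19 -> 19: 'b'
  'c': 14 -> 14: 'c'
  'f': 5 -> 5: 'f'
  'e': 6 -> 6: 'e'
  'd': 17 -> 17: 'd'
Therefore out = {19: 'b', 14: 'c', 5: 'f', 6: 'e', 17: 'd'}.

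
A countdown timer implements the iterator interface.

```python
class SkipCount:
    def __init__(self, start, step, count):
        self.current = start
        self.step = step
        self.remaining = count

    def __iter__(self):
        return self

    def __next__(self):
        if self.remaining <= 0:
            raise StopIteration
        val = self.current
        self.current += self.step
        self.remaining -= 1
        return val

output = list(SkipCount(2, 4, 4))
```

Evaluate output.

Step 1: SkipCount starts at 2, increments by 4, for 4 steps:
  Yield 2, then current += 4
  Yield 6, then current += 4
  Yield 10, then current += 4
  Yield 14, then current += 4
Therefore output = [2, 6, 10, 14].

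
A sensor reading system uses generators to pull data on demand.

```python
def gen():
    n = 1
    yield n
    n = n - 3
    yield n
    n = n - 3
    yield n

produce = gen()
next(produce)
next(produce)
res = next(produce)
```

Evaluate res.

Step 1: Trace through generator execution:
  Yield 1: n starts at 1, yield 1
  Yield 2: n = 1 - 3 = -2, yield -2
  Yield 3: n = -2 - 3 = -5, yield -5
Step 2: First next() gets 1, second next() gets the second value, third next() yields -5.
Therefore res = -5.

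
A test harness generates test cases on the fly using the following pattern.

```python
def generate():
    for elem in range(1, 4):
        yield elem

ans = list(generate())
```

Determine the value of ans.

Step 1: The generator yields each value from range(1, 4).
Step 2: list() consumes all yields: [1, 2, 3].
Therefore ans = [1, 2, 3].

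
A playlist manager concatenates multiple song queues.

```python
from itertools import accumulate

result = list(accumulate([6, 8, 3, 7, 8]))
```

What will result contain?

Step 1: accumulate computes running sums:
  + 6 = 6
  + 8 = 14
  + 3 = 17
  + 7 = 24
  + 8 = 32
Therefore result = [6, 14, 17, 24, 32].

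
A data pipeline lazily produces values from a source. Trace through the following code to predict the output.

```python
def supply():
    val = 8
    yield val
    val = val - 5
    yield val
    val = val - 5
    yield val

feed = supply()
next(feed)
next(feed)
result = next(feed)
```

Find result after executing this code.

Step 1: Trace through generator execution:
  Yield 1: val starts at 8, yield 8
  Yield 2: val = 8 - 5 = 3, yield 3
  Yield 3: val = 3 - 5 = -2, yield -2
Step 2: First next() gets 8, second next() gets the second value, third next() yields -2.
Therefore result = -2.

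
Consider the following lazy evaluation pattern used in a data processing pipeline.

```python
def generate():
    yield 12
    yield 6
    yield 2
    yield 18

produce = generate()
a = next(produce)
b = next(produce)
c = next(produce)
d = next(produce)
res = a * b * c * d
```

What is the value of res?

Step 1: Create generator and consume all values:
  a = next(produce) = 12
  b = next(produce) = 6
  c = next(produce) = 2
  d = next(produce) = 18
Step 2: res = 12 * 6 * 2 * 18 = 2592.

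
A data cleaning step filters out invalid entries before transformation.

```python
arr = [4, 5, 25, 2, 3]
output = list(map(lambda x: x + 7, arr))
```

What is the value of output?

Step 1: Apply lambda x: x + 7 to each element:
  4 -> 11
  5 -> 12
  25 -> 32
  2 -> 9
  3 -> 10
Therefore output = [11, 12, 32, 9, 10].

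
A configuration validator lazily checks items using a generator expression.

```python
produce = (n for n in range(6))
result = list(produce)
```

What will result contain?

Step 1: Generator expression iterates range(6): [0, 1, 2, 3, 4, 5].
Step 2: list() collects all values.
Therefore result = [0, 1, 2, 3, 4, 5].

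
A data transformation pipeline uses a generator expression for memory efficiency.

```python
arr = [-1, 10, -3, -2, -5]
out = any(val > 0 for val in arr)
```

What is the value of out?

Step 1: Check val > 0 for each element in [-1, 10, -3, -2, -5]:
  -1 > 0: False
  10 > 0: True
  -3 > 0: False
  -2 > 0: False
  -5 > 0: False
Step 2: any() returns True.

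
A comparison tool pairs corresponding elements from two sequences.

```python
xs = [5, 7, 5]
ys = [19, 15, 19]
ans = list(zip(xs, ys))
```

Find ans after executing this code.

Step 1: zip pairs elements at same index:
  Index 0: (5, 19)
  Index 1: (7, 15)
  Index 2: (5, 19)
Therefore ans = [(5, 19), (7, 15), (5, 19)].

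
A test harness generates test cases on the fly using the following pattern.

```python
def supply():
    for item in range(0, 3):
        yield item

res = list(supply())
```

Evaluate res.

Step 1: The generator yields each value from range(0, 3).
Step 2: list() consumes all yields: [0, 1, 2].
Therefore res = [0, 1, 2].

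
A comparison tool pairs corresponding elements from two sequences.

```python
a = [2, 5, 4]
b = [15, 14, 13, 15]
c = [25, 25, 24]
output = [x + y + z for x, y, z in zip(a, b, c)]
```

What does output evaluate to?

Step 1: zip three lists (truncates to shortest, len=3):
  2 + 15 + 25 = 42
  5 + 14 + 25 = 44
  4 + 13 + 24 = 41
Therefore output = [42, 44, 41].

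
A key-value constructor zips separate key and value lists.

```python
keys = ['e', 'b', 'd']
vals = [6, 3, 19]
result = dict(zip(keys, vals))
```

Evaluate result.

Step 1: zip pairs keys with values:
  'e' -> 6
  'b' -> 3
  'd' -> 19
Therefore result = {'e': 6, 'b': 3, 'd': 19}.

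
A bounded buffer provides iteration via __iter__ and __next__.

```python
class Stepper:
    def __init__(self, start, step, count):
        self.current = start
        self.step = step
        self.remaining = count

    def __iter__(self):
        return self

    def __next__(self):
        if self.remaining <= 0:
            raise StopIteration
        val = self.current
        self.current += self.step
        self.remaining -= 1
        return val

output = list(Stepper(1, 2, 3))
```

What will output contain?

Step 1: Stepper starts at 1, increments by 2, for 3 steps:
  Yield 1, then current += 2
  Yield 3, then current += 2
  Yield 5, then current += 2
Therefore output = [1, 3, 5].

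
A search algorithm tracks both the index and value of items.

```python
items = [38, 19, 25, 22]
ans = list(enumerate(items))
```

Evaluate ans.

Step 1: enumerate pairs each element with its index:
  (0, 38)
  (1, 19)
  (2, 25)
  (3, 22)
Therefore ans = [(0, 38), (1, 19), (2, 25), (3, 22)].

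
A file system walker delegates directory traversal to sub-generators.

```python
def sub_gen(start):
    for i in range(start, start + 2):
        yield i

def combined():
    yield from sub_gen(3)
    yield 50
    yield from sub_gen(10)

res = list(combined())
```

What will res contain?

Step 1: combined() delegates to sub_gen(3):
  yield 3
  yield 4
Step 2: yield 50
Step 3: Delegates to sub_gen(10):
  yield 10
  yield 11
Therefore res = [3, 4, 50, 10, 11].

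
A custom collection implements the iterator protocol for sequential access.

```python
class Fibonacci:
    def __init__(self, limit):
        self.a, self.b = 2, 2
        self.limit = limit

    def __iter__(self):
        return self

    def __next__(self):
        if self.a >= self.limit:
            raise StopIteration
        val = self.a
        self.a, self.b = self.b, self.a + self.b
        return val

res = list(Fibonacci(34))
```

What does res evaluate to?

Step 1: Fibonacci-like sequence (a=2, b=2) until >= 34:
  Yield 2, then a,b = 2,4
  Yield 2, then a,b = 4,6
  Yield 4, then a,b = 6,10
  Yield 6, then a,b = 10,16
  Yield 10, then a,b = 16,26
  Yield 16, then a,b = 26,42
  Yield 26, then a,b = 42,68
Step 2: 42 >= 34, stop.
Therefore res = [2, 2, 4, 6, 10, 16, 26].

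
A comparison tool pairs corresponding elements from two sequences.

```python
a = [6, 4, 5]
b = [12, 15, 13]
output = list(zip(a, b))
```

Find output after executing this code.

Step 1: zip pairs elements at same index:
  Index 0: (6, 12)
  Index 1: (4, 15)
  Index 2: (5, 13)
Therefore output = [(6, 12), (4, 15), (5, 13)].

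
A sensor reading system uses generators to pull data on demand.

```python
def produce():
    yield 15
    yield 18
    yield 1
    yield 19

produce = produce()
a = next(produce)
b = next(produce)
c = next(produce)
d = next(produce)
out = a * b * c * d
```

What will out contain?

Step 1: Create generator and consume all values:
  a = next(produce) = 15
  b = next(produce) = 18
  c = next(produce) = 1
  d = next(produce) = 19
Step 2: out = 15 * 18 * 1 * 19 = 5130.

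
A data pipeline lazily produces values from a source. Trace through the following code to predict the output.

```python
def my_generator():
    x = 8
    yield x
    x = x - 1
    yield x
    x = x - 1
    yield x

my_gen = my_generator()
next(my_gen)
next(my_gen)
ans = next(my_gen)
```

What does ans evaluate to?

Step 1: Trace through generator execution:
  Yield 1: x starts at 8, yield 8
  Yield 2: x = 8 - 1 = 7, yield 7
  Yield 3: x = 7 - 1 = 6, yield 6
Step 2: First next() gets 8, second next() gets the second value, third next() yields 6.
Therefore ans = 6.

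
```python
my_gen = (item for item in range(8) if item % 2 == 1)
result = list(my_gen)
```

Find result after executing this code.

Step 1: Filter range(8) keeping only odd values:
  item=0: even, excluded
  item=1: odd, included
  item=2: even, excluded
  item=3: odd, included
  item=4: even, excluded
  item=5: odd, included
  item=6: even, excluded
  item=7: odd, included
Therefore result = [1, 3, 5, 7].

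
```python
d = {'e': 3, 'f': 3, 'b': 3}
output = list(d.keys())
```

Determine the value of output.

Step 1: d.keys() returns the dictionary keys in insertion order.
Therefore output = ['e', 'f', 'b'].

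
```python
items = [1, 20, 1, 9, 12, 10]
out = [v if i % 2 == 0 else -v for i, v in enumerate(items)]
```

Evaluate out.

Step 1: For each (i, v), keep v if i is even, negate if odd:
  i=0 (even): keep 1
  i=1 (odd): negate to -20
  i=2 (even): keep 1
  i=3 (odd): negate to -9
  i=4 (even): keep 12
  i=5 (odd): negate to -10
Therefore out = [1, -20, 1, -9, 12, -10].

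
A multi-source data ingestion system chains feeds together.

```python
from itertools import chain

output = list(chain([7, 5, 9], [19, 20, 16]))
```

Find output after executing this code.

Step 1: chain() concatenates iterables: [7, 5, 9] + [19, 20, 16].
Therefore output = [7, 5, 9, 19, 20, 16].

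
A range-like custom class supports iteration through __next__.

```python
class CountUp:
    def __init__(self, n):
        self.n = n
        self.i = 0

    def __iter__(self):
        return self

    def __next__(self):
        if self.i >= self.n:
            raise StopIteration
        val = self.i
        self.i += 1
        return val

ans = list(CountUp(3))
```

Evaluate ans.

Step 1: CountUp(3) creates an iterator counting 0 to 2.
Step 2: list() consumes all values: [0, 1, 2].
Therefore ans = [0, 1, 2].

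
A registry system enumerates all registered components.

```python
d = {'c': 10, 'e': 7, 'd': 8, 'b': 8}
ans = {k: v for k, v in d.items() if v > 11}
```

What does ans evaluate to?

Step 1: Filter items where value > 11:
  'c': 10 <= 11: removed
  'e': 7 <= 11: removed
  'd': 8 <= 11: removed
  'b': 8 <= 11: removed
Therefore ans = {}.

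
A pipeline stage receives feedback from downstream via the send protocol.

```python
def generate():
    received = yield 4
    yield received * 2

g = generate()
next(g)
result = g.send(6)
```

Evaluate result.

Step 1: next(g) advances to first yield, producing 4.
Step 2: send(6) resumes, received = 6.
Step 3: yield received * 2 = 6 * 2 = 12.
Therefore result = 12.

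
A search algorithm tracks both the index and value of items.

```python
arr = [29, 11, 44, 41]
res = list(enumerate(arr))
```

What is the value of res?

Step 1: enumerate pairs each element with its index:
  (0, 29)
  (1, 11)
  (2, 44)
  (3, 41)
Therefore res = [(0, 29), (1, 11), (2, 44), (3, 41)].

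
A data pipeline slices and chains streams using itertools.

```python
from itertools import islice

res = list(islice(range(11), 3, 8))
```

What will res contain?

Step 1: islice(range(11), 3, 8) takes elements at indices [3, 8).
Step 2: Elements: [3, 4, 5, 6, 7].
Therefore res = [3, 4, 5, 6, 7].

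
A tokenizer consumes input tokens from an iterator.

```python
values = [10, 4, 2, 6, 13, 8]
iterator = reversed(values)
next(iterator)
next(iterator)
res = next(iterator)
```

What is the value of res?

Step 1: reversed([10, 4, 2, 6, 13, 8]) gives iterator: [8, 13, 6, 2, 4, 10].
Step 2: First next() = 8, second next() = 13.
Step 3: Third next() = 6.
Therefore res = 6.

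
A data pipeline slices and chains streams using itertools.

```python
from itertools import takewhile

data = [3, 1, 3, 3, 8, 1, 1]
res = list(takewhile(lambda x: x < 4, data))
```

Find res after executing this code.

Step 1: takewhile stops at first element >= 4:
  3 < 4: take
  1 < 4: take
  3 < 4: take
  3 < 4: take
  8 >= 4: stop
Therefore res = [3, 1, 3, 3].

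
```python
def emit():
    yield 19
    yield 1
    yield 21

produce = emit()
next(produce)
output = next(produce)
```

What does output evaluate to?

Step 1: emit() creates a generator.
Step 2: next(produce) yields 19 (consumed and discarded).
Step 3: next(produce) yields 1, assigned to output.
Therefore output = 1.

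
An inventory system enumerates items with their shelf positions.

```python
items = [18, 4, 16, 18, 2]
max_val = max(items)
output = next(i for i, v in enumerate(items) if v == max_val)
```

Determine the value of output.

Step 1: max([18, 4, 16, 18, 2]) = 18.
Step 2: Find first index where value == 18:
  Index 0: 18 == 18, found!
Therefore output = 0.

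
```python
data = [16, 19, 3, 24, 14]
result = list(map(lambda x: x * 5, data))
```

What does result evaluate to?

Step 1: Apply lambda x: x * 5 to each element:
  16 -> 80
  19 -> 95
  3 -> 15
  24 -> 120
  14 -> 70
Therefore result = [80, 95, 15, 120, 70].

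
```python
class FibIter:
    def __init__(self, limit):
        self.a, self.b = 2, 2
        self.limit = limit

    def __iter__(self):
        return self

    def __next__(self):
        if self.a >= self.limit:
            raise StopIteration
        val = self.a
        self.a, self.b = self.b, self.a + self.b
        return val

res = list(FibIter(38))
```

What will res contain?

Step 1: Fibonacci-like sequence (a=2, b=2) until >= 38:
  Yield 2, then a,b = 2,4
  Yield 2, then a,b = 4,6
  Yield 4, then a,b = 6,10
  Yield 6, then a,b = 10,16
  Yield 10, then a,b = 16,26
  Yield 16, then a,b = 26,42
  Yield 26, then a,b = 42,68
Step 2: 42 >= 38, stop.
Therefore res = [2, 2, 4, 6, 10, 16, 26].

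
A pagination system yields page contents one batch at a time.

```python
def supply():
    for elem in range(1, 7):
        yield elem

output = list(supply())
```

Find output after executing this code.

Step 1: The generator yields each value from range(1, 7).
Step 2: list() consumes all yields: [1, 2, 3, 4, 5, 6].
Therefore output = [1, 2, 3, 4, 5, 6].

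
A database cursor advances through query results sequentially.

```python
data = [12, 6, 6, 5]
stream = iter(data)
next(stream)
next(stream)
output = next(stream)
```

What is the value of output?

Step 1: Create iterator over [12, 6, 6, 5].
Step 2: next() consumes 12.
Step 3: next() consumes 6.
Step 4: next() returns 6.
Therefore output = 6.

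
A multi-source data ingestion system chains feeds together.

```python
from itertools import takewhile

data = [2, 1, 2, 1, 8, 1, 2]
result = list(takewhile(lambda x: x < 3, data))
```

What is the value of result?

Step 1: takewhile stops at first element >= 3:
  2 < 3: take
  1 < 3: take
  2 < 3: take
  1 < 3: take
  8 >= 3: stop
Therefore result = [2, 1, 2, 1].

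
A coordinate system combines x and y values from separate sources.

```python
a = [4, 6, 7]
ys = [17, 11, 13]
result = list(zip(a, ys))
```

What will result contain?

Step 1: zip pairs elements at same index:
  Index 0: (4, 17)
  Index 1: (6, 11)
  Index 2: (7, 13)
Therefore result = [(4, 17), (6, 11), (7, 13)].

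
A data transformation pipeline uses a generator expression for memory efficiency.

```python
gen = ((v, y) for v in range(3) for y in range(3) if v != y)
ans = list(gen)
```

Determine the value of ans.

Step 1: Nested generator over range(3) x range(3) where v != y:
  (0, 0): excluded (v == y)
  (0, 1): included
  (0, 2): included
  (1, 0): included
  (1, 1): excluded (v == y)
  (1, 2): included
  (2, 0): included
  (2, 1): included
  (2, 2): excluded (v == y)
Therefore ans = [(0, 1), (0, 2), (1, 0), (1, 2), (2, 0), (2, 1)].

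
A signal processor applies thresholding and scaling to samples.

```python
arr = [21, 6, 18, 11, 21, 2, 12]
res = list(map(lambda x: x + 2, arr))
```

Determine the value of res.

Step 1: Apply lambda x: x + 2 to each element:
  21 -> 23
  6 -> 8
  18 -> 20
  11 -> 13
  21 -> 23
  2 -> 4
  12 -> 14
Therefore res = [23, 8, 20, 13, 23, 4, 14].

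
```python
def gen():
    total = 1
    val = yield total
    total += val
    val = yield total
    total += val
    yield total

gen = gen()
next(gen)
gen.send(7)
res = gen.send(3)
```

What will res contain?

Step 1: next() -> yield total=1.
Step 2: send(7) -> val=7, total = 1+7 = 8, yield 8.
Step 3: send(3) -> val=3, total = 8+3 = 11, yield 11.
Therefore res = 11.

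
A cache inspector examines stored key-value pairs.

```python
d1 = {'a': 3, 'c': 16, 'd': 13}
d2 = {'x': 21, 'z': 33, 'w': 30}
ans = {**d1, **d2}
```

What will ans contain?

Step 1: Merge d1 and d2 (d2 values override on key conflicts).
Step 2: d1 has keys ['a', 'c', 'd'], d2 has keys ['x', 'z', 'w'].
Therefore ans = {'a': 3, 'c': 16, 'd': 13, 'x': 21, 'z': 33, 'w': 30}.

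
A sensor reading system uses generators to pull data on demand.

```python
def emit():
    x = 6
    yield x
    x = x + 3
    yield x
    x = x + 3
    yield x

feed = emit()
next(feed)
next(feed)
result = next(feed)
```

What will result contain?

Step 1: Trace through generator execution:
  Yield 1: x starts at 6, yield 6
  Yield 2: x = 6 + 3 = 9, yield 9
  Yield 3: x = 9 + 3 = 12, yield 12
Step 2: First next() gets 6, second next() gets the second value, third next() yields 12.
Therefore result = 12.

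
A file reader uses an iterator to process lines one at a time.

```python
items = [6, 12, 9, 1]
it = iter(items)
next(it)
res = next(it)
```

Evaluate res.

Step 1: Create iterator over [6, 12, 9, 1].
Step 2: next() consumes 6.
Step 3: next() returns 12.
Therefore res = 12.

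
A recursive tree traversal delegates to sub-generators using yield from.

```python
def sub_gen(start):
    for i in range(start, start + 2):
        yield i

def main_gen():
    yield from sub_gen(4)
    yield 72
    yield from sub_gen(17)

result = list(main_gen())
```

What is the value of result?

Step 1: main_gen() delegates to sub_gen(4):
  yield 4
  yield 5
Step 2: yield 72
Step 3: Delegates to sub_gen(17):
  yield 17
  yield 18
Therefore result = [4, 5, 72, 17, 18].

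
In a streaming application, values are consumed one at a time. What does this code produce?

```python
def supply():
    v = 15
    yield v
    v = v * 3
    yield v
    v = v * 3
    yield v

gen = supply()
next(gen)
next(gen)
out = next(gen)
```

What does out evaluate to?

Step 1: Trace through generator execution:
  Yield 1: v starts at 15, yield 15
  Yield 2: v = 15 * 3 = 45, yield 45
  Yield 3: v = 45 * 3 = 135, yield 135
Step 2: First next() gets 15, second next() gets the second value, third next() yields 135.
Therefore out = 135.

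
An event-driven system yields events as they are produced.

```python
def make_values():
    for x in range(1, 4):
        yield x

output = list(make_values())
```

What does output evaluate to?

Step 1: The generator yields each value from range(1, 4).
Step 2: list() consumes all yields: [1, 2, 3].
Therefore output = [1, 2, 3].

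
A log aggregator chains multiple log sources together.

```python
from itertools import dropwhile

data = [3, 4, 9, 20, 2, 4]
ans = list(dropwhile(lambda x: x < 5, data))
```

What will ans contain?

Step 1: dropwhile drops elements while < 5:
  3 < 5: dropped
  4 < 5: dropped
  9: kept (dropping stopped)
Step 2: Remaining elements kept regardless of condition.
Therefore ans = [9, 20, 2, 4].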